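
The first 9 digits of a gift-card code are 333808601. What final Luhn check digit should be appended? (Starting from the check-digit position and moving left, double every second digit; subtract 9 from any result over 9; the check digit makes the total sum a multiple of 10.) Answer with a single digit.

Partial digits right→left: 1 0 6 8 0 8 3 3 3
Double every second digit counting from the check-digit position (so the 1st, 3rd, 5th, ... of the partial from the right).
  doubled (with −9 where >9): 2 3 0 6 6 → sum 17
  kept as-is: 0 8 8 3 → sum 19
Total = 17 + 19 = 36.
Check digit = (10 − (36 mod 10)) mod 10 = 4.

4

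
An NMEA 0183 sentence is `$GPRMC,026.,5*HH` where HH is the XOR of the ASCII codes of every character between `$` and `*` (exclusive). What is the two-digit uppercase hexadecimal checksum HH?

64

XOR the ASCII codes of the payload characters:
  'G' = 0x47 → acc = 0x47
  'P' = 0x50 → acc = 0x17
  'R' = 0x52 → acc = 0x45
  'M' = 0x4D → acc = 0x08
  'C' = 0x43 → acc = 0x4B
  ',' = 0x2C → acc = 0x67
  '0' = 0x30 → acc = 0x57
  '2' = 0x32 → acc = 0x65
  '6' = 0x36 → acc = 0x53
  '.' = 0x2E → acc = 0x7D
  ',' = 0x2C → acc = 0x51
  '5' = 0x35 → acc = 0x64
Checksum = 0x64.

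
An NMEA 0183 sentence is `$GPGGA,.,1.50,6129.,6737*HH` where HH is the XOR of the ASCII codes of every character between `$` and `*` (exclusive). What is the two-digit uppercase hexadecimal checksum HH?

45

XOR the ASCII codes of the payload characters:
  'G' = 0x47 → acc = 0x47
  'P' = 0x50 → acc = 0x17
  'G' = 0x47 → acc = 0x50
  'G' = 0x47 → acc = 0x17
  'A' = 0x41 → acc = 0x56
  ',' = 0x2C → acc = 0x7A
  '.' = 0x2E → acc = 0x54
  ',' = 0x2C → acc = 0x78
  '1' = 0x31 → acc = 0x49
  '.' = 0x2E → acc = 0x67
  '5' = 0x35 → acc = 0x52
  '0' = 0x30 → acc = 0x62
  ',' = 0x2C → acc = 0x4E
  '6' = 0x36 → acc = 0x78
  '1' = 0x31 → acc = 0x49
  '2' = 0x32 → acc = 0x7B
  '9' = 0x39 → acc = 0x42
  '.' = 0x2E → acc = 0x6C
  ',' = 0x2C → acc = 0x40
  '6' = 0x36 → acc = 0x76
  '7' = 0x37 → acc = 0x41
  '3' = 0x33 → acc = 0x72
  '7' = 0x37 → acc = 0x45
Checksum = 0x45.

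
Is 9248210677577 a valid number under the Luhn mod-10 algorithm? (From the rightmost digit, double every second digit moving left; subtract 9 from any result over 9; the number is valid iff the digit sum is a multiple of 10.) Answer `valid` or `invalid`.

From the right, keep odd positions and double even positions (subtract 9 from any doubled value over 9):
  doubled (positions 2,4,...): 5 5 3 2 7 4 → sum 26
  kept (positions 1,3,...): 7 5 7 0 2 4 9 → sum 34
Total = 60.
60 mod 10 = 0, so the number is valid.

valid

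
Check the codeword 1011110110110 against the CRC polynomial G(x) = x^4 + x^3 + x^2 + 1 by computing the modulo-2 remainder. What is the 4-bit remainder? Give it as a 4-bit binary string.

0100

Modulo-2 division of 1011110110110 by 11101:
  pos 0: 10111 XOR 11101 = 01010
  pos 1: 10101 XOR 11101 = 01000
  pos 2: 10000 XOR 11101 = 01101
  pos 3: 11011 XOR 11101 = 00110
  pos 5: 11010 XOR 11101 = 00111
  pos 7: 11111 XOR 11101 = 00010
Remainder = 0100 (nonzero — an error is detected).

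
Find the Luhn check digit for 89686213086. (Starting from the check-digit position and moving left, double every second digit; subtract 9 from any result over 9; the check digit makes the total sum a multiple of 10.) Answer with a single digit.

2

Partial digits right→left: 6 8 0 3 1 2 6 8 6 9 8
Double every second digit counting from the check-digit position (so the 1st, 3rd, 5th, ... of the partial from the right).
  doubled (with −9 where >9): 3 0 2 3 3 7 → sum 18
  kept as-is: 8 3 2 8 9 → sum 30
Total = 18 + 30 = 48.
Check digit = (10 − (48 mod 10)) mod 10 = 2.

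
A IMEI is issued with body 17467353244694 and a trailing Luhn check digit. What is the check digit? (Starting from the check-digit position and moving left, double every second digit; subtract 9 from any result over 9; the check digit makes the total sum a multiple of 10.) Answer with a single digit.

9

Partial digits right→left: 4 9 6 4 4 2 3 5 3 7 6 4 7 1
Double every second digit counting from the check-digit position (so the 1st, 3rd, 5th, ... of the partial from the right).
  doubled (with −9 where >9): 8 3 8 6 6 3 5 → sum 39
  kept as-is: 9 4 2 5 7 4 1 → sum 32
Total = 39 + 32 = 71.
Check digit = (10 − (71 mod 10)) mod 10 = 9.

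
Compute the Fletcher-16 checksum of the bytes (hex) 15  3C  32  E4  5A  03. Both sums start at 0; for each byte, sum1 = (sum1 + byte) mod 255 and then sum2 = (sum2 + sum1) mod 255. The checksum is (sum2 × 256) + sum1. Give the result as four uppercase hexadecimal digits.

DAC5

Running sums (mod 255):
  after byte 0 (15): sum1=21, sum2=21
  after byte 1 (3C): sum1=81, sum2=102
  after byte 2 (32): sum1=131, sum2=233
  after byte 3 (E4): sum1=104, sum2=82
  after byte 4 (5A): sum1=194, sum2=21
  after byte 5 (03): sum1=197, sum2=218
Checksum = sum2·256 + sum1 = 218·256 + 197 = 56005 = 0xDAC5.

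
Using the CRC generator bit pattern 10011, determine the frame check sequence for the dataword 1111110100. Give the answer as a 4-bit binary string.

Append 4 zeros: 11111101000000. Divide by 10011 (XOR where the leading bit is 1):
  pos 0: 11111 XOR 10011 = 01100
  pos 1: 11001 XOR 10011 = 01010
  pos 2: 10100 XOR 10011 = 00111
  pos 4: 11110 XOR 10011 = 01101
  pos 5: 11010 XOR 10011 = 01001
  pos 6: 10010 XOR 10011 = 00001
Remainder (last 4 bits) = 1000. This is the CRC / FCS.

1000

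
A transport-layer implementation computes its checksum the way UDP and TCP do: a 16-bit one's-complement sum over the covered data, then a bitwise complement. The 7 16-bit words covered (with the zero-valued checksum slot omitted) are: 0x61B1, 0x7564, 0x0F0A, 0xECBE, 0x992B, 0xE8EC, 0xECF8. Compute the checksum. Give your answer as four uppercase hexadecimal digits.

One's-complement addition (fold any carry out of bit 15 back into bit 0):
  0x61B1 + 0x7564 = 0x0D715
  0xD715 + 0x0F0A = 0x0E61F
  0xE61F + 0xECBE = 0x1D2DD → wrap carry → 0xD2DE
  0xD2DE + 0x992B = 0x16C09 → wrap carry → 0x6C0A
  0x6C0A + 0xE8EC = 0x154F6 → wrap carry → 0x54F7
  0x54F7 + 0xECF8 = 0x141EF → wrap carry → 0x41F0
One's-complement sum = 0x41F0.
Checksum = ~0x41F0 & 0xFFFF = 0xBE0F.

BE0F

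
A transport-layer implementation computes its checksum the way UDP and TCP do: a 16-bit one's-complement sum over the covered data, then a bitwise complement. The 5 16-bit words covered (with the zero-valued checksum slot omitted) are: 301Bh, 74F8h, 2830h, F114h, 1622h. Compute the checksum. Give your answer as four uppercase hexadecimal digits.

One's-complement addition (fold any carry out of bit 15 back into bit 0):
  0x301B + 0x74F8 = 0x0A513
  0xA513 + 0x2830 = 0x0CD43
  0xCD43 + 0xF114 = 0x1BE57 → wrap carry → 0xBE58
  0xBE58 + 0x1622 = 0x0D47A
One's-complement sum = 0xD47A.
Checksum = ~0xD47A & 0xFFFF = 0x2B85.

2B85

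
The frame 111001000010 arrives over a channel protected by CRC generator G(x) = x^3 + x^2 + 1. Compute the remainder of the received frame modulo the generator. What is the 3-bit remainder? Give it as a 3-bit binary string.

Modulo-2 division of 111001000010 by 1101:
  pos 0: 1110 XOR 1101 = 0011
  pos 2: 1101 XOR 1101 = 0000
Remainder = 010 (nonzero — an error is detected).

010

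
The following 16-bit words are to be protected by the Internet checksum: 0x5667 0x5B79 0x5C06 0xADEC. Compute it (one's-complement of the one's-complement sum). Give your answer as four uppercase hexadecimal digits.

442C

One's-complement addition (fold any carry out of bit 15 back into bit 0):
  0x5667 + 0x5B79 = 0x0B1E0
  0xB1E0 + 0x5C06 = 0x10DE6 → wrap carry → 0x0DE7
  0x0DE7 + 0xADEC = 0x0BBD3
One's-complement sum = 0xBBD3.
Checksum = ~0xBBD3 & 0xFFFF = 0x442C.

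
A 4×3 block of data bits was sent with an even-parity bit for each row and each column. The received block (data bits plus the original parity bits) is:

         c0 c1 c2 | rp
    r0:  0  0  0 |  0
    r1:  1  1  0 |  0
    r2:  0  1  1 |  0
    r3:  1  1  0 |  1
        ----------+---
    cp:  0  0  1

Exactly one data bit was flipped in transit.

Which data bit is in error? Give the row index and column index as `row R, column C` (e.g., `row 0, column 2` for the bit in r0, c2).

row 3, column 1

Recompute each row's even parity and compare to rp:
  r0: data parity 0, sent rp 0 → ok
  r1: data parity 0, sent rp 0 → ok
  r2: data parity 0, sent rp 0 → ok
  r3: data parity 0, sent rp 1 → mismatch
Recompute each column's even parity and compare to cp:
  c0: data parity 0, sent cp 0 → ok
  c1: data parity 1, sent cp 0 → mismatch
  c2: data parity 1, sent cp 1 → ok
Exactly one row (r3) and one column (c1) fail → the flipped bit is at their intersection.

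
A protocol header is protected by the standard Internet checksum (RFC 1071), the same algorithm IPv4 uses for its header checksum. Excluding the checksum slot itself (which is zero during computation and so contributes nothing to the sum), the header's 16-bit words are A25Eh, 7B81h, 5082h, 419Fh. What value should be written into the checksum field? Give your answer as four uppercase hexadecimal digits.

One's-complement addition (fold any carry out of bit 15 back into bit 0):
  0xA25E + 0x7B81 = 0x11DDF → wrap carry → 0x1DE0
  0x1DE0 + 0x5082 = 0x06E62
  0x6E62 + 0x419F = 0x0B001
One's-complement sum = 0xB001.
Checksum = ~0xB001 & 0xFFFF = 0x4FFE.

4FFE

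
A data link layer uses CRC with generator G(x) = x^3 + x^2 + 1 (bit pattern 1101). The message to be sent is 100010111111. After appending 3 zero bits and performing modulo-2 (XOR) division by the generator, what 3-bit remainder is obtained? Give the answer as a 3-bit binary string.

Append 3 zeros: 100010111111000. Divide by 1101 (XOR where the leading bit is 1):
  pos 0: 1000 XOR 1101 = 0101
  pos 1: 1011 XOR 1101 = 0110
  pos 2: 1100 XOR 1101 = 0001
  pos 5: 1111 XOR 1101 = 0010
  pos 7: 1011 XOR 1101 = 0110
  pos 8: 1101 XOR 1101 = 0000
Remainder (last 3 bits) = 000. This is the CRC / FCS.

000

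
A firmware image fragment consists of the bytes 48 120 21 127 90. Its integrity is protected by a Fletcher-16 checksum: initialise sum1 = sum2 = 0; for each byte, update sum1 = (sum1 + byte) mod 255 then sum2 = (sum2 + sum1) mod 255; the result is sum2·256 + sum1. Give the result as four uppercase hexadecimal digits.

Running sums (mod 255):
  after byte 0 (48): sum1=48, sum2=48
  after byte 1 (120): sum1=168, sum2=216
  after byte 2 (21): sum1=189, sum2=150
  after byte 3 (127): sum1=61, sum2=211
  after byte 4 (90): sum1=151, sum2=107
Checksum = sum2·256 + sum1 = 107·256 + 151 = 27543 = 0x6B97.

6B97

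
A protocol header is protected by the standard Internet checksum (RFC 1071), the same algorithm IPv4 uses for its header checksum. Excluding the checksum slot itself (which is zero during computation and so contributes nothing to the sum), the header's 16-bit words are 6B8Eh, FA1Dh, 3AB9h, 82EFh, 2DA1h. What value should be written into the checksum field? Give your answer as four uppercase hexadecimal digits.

AF09

One's-complement addition (fold any carry out of bit 15 back into bit 0):
  0x6B8E + 0xFA1D = 0x165AB → wrap carry → 0x65AC
  0x65AC + 0x3AB9 = 0x0A065
  0xA065 + 0x82EF = 0x12354 → wrap carry → 0x2355
  0x2355 + 0x2DA1 = 0x050F6
One's-complement sum = 0x50F6.
Checksum = ~0x50F6 & 0xFFFF = 0xAF09.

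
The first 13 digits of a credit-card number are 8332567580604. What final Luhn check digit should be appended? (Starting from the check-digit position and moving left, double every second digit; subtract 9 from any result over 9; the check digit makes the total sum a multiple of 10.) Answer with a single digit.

Partial digits right→left: 4 0 6 0 8 5 7 6 5 2 3 3 8
Double every second digit counting from the check-digit position (so the 1st, 3rd, 5th, ... of the partial from the right).
  doubled (with −9 where >9): 8 3 7 5 1 6 7 → sum 37
  kept as-is: 0 0 5 6 2 3 → sum 16
Total = 37 + 16 = 53.
Check digit = (10 − (53 mod 10)) mod 10 = 7.

7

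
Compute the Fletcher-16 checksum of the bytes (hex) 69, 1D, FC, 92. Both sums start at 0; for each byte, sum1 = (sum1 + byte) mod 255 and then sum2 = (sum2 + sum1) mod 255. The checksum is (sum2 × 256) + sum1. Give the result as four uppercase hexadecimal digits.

Running sums (mod 255):
  after byte 0 (69): sum1=105, sum2=105
  after byte 1 (1D): sum1=134, sum2=239
  after byte 2 (FC): sum1=131, sum2=115
  after byte 3 (92): sum1=22, sum2=137
Checksum = sum2·256 + sum1 = 137·256 + 22 = 35094 = 0x8916.

8916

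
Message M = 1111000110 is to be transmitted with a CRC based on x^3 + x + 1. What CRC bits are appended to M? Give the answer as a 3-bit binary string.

111

Append 3 zeros: 1111000110000. Divide by 1011 (XOR where the leading bit is 1):
  pos 0: 1111 XOR 1011 = 0100
  pos 1: 1000 XOR 1011 = 0011
  pos 3: 1100 XOR 1011 = 0111
  pos 4: 1111 XOR 1011 = 0100
  pos 5: 1001 XOR 1011 = 0010
  pos 7: 1000 XOR 1011 = 0011
  pos 9: 1100 XOR 1011 = 0111
Remainder (last 3 bits) = 111. This is the CRC / FCS.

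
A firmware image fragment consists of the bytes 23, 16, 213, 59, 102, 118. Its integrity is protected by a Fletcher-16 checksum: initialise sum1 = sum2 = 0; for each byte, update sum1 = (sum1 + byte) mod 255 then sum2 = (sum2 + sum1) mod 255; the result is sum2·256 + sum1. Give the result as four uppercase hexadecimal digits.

2715

Running sums (mod 255):
  after byte 0 (23): sum1=23, sum2=23
  after byte 1 (16): sum1=39, sum2=62
  after byte 2 (213): sum1=252, sum2=59
  after byte 3 (59): sum1=56, sum2=115
  after byte 4 (102): sum1=158, sum2=18
  after byte 5 (118): sum1=21, sum2=39
Checksum = sum2·256 + sum1 = 39·256 + 21 = 10005 = 0x2715.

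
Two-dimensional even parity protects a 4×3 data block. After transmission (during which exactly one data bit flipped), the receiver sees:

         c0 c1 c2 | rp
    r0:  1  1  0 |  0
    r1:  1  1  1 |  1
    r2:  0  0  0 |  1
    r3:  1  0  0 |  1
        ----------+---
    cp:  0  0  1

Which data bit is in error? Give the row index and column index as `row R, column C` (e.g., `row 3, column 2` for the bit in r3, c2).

Recompute each row's even parity and compare to rp:
  r0: data parity 0, sent rp 0 → ok
  r1: data parity 1, sent rp 1 → ok
  r2: data parity 0, sent rp 1 → mismatch
  r3: data parity 1, sent rp 1 → ok
Recompute each column's even parity and compare to cp:
  c0: data parity 1, sent cp 0 → mismatch
  c1: data parity 0, sent cp 0 → ok
  c2: data parity 1, sent cp 1 → ok
Exactly one row (r2) and one column (c0) fail → the flipped bit is at their intersection.

row 2, column 0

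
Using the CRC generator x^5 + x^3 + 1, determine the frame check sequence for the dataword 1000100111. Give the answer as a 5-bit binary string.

Append 5 zeros: 100010011100000. Divide by 101001 (XOR where the leading bit is 1):
  pos 0: 100010 XOR 101001 = 001011
  pos 2: 101101 XOR 101001 = 000100
  pos 5: 100110 XOR 101001 = 001111
  pos 7: 111100 XOR 101001 = 010101
  pos 8: 101010 XOR 101001 = 000011
Remainder (last 5 bits) = 00110. This is the CRC / FCS.

00110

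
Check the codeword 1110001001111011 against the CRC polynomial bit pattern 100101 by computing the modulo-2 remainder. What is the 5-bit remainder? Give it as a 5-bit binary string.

10000

Modulo-2 division of 1110001001111011 by 100101:
  pos 0: 111000 XOR 100101 = 011101
  pos 1: 111011 XOR 100101 = 011110
  pos 2: 111100 XOR 100101 = 011001
  pos 3: 110010 XOR 100101 = 010111
  pos 4: 101111 XOR 100101 = 001010
  pos 6: 101011 XOR 100101 = 001110
  pos 8: 111010 XOR 100101 = 011111
  pos 9: 111111 XOR 100101 = 011010
  pos 10: 110101 XOR 100101 = 010000
Remainder = 10000 (nonzero — an error is detected).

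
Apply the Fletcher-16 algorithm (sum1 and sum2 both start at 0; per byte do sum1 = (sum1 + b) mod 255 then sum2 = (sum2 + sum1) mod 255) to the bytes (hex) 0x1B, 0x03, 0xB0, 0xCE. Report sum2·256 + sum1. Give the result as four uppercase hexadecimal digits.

Running sums (mod 255):
  after byte 0 (0x1B): sum1=27, sum2=27
  after byte 1 (0x03): sum1=30, sum2=57
  after byte 2 (0xB0): sum1=206, sum2=8
  after byte 3 (0xCE): sum1=157, sum2=165
Checksum = sum2·256 + sum1 = 165·256 + 157 = 42397 = 0xA59D.

A59D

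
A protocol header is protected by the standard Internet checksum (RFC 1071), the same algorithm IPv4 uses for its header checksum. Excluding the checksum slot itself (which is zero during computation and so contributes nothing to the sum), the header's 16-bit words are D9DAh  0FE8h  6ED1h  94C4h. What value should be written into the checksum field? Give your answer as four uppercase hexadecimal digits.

12A7

One's-complement addition (fold any carry out of bit 15 back into bit 0):
  0xD9DA + 0x0FE8 = 0x0E9C2
  0xE9C2 + 0x6ED1 = 0x15893 → wrap carry → 0x5894
  0x5894 + 0x94C4 = 0x0ED58
One's-complement sum = 0xED58.
Checksum = ~0xED58 & 0xFFFF = 0x12A7.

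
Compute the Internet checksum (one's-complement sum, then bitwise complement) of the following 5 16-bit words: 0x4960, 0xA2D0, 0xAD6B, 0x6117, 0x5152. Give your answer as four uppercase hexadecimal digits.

B3F9

One's-complement addition (fold any carry out of bit 15 back into bit 0):
  0x4960 + 0xA2D0 = 0x0EC30
  0xEC30 + 0xAD6B = 0x1999B → wrap carry → 0x999C
  0x999C + 0x6117 = 0x0FAB3
  0xFAB3 + 0x5152 = 0x14C05 → wrap carry → 0x4C06
One's-complement sum = 0x4C06.
Checksum = ~0x4C06 & 0xFFFF = 0xB3F9.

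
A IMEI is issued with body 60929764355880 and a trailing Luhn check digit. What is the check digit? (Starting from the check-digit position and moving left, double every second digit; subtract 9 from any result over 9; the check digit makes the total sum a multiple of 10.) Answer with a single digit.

Partial digits right→left: 0 8 8 5 5 3 4 6 7 9 2 9 0 6
Double every second digit counting from the check-digit position (so the 1st, 3rd, 5th, ... of the partial from the right).
  doubled (with −9 where >9): 0 7 1 8 5 4 0 → sum 25
  kept as-is: 8 5 3 6 9 9 6 → sum 46
Total = 25 + 46 = 71.
Check digit = (10 − (71 mod 10)) mod 10 = 9.

9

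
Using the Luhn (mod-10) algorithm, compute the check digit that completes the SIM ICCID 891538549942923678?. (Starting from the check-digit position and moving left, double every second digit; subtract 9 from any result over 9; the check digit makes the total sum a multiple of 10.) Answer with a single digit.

Partial digits right→left: 8 7 6 3 2 9 2 4 9 9 4 5 8 3 5 1 9 8
Double every second digit counting from the check-digit position (so the 1st, 3rd, 5th, ... of the partial from the right).
  doubled (with −9 where >9): 7 3 4 4 9 8 7 1 9 → sum 52
  kept as-is: 7 3 9 4 9 5 3 1 8 → sum 49
Total = 52 + 49 = 101.
Check digit = (10 − (101 mod 10)) mod 10 = 9.

9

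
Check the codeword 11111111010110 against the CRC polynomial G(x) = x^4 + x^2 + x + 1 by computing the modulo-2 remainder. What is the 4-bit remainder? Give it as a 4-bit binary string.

0111

Modulo-2 division of 11111111010110 by 10111:
  pos 0: 11111 XOR 10111 = 01000
  pos 1: 10001 XOR 10111 = 00110
  pos 3: 11011 XOR 10111 = 01100
  pos 4: 11000 XOR 10111 = 01111
  pos 5: 11111 XOR 10111 = 01000
  pos 6: 10000 XOR 10111 = 00111
  pos 8: 11111 XOR 10111 = 01000
  pos 9: 10000 XOR 10111 = 00111
Remainder = 0111 (nonzero — an error is detected).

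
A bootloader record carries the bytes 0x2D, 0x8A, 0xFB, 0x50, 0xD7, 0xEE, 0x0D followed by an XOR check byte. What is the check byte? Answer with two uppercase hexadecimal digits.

XOR the bytes together:
  start with 0x2D
  0x2D ⊕ 0x8A = 0xA7
  0xA7 ⊕ 0xFB = 0x5C
  0x5C ⊕ 0x50 = 0x0C
  0x0C ⊕ 0xD7 = 0xDB
  0xDB ⊕ 0xEE = 0x35
  0x35 ⊕ 0x0D = 0x38

38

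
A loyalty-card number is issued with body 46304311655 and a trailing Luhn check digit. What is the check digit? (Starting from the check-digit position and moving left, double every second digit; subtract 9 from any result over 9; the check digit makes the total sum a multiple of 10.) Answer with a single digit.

7

Partial digits right→left: 5 5 6 1 1 3 4 0 3 6 4
Double every second digit counting from the check-digit position (so the 1st, 3rd, 5th, ... of the partial from the right).
  doubled (with −9 where >9): 1 3 2 8 6 8 → sum 28
  kept as-is: 5 1 3 0 6 → sum 15
Total = 28 + 15 = 43.
Check digit = (10 − (43 mod 10)) mod 10 = 7.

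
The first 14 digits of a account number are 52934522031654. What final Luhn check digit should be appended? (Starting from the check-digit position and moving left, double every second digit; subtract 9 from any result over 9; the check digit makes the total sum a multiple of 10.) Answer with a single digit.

Partial digits right→left: 4 5 6 1 3 0 2 2 5 4 3 9 2 5
Double every second digit counting from the check-digit position (so the 1st, 3rd, 5th, ... of the partial from the right).
  doubled (with −9 where >9): 8 3 6 4 1 6 4 → sum 32
  kept as-is: 5 1 0 2 4 9 5 → sum 26
Total = 32 + 26 = 58.
Check digit = (10 − (58 mod 10)) mod 10 = 2.

2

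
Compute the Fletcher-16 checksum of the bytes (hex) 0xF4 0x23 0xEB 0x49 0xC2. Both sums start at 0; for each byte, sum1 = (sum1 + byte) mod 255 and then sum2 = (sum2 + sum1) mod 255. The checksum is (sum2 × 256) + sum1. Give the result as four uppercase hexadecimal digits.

6E10

Running sums (mod 255):
  after byte 0 (0xF4): sum1=244, sum2=244
  after byte 1 (0x23): sum1=24, sum2=13
  after byte 2 (0xEB): sum1=4, sum2=17
  after byte 3 (0x49): sum1=77, sum2=94
  after byte 4 (0xC2): sum1=16, sum2=110
Checksum = sum2·256 + sum1 = 110·256 + 16 = 28176 = 0x6E10.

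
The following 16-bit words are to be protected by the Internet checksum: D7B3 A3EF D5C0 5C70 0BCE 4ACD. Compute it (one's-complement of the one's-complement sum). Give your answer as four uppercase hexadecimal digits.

FB8F

One's-complement addition (fold any carry out of bit 15 back into bit 0):
  0xD7B3 + 0xA3EF = 0x17BA2 → wrap carry → 0x7BA3
  0x7BA3 + 0xD5C0 = 0x15163 → wrap carry → 0x5164
  0x5164 + 0x5C70 = 0x0ADD4
  0xADD4 + 0x0BCE = 0x0B9A2
  0xB9A2 + 0x4ACD = 0x1046F → wrap carry → 0x0470
One's-complement sum = 0x0470.
Checksum = ~0x0470 & 0xFFFF = 0xFB8F.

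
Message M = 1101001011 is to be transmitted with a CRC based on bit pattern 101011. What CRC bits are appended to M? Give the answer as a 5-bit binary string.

Append 5 zeros: 110100101100000. Divide by 101011 (XOR where the leading bit is 1):
  pos 0: 110100 XOR 101011 = 011111
  pos 1: 111111 XOR 101011 = 010100
  pos 2: 101000 XOR 101011 = 000011
  pos 6: 111100 XOR 101011 = 010111
  pos 7: 101110 XOR 101011 = 000101
Remainder (last 5 bits) = 10100. This is the CRC / FCS.

10100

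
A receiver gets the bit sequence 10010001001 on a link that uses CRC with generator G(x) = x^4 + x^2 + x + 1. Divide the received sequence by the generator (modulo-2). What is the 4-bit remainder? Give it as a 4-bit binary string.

0000

Modulo-2 division of 10010001001 by 10111:
  pos 0: 10010 XOR 10111 = 00101
  pos 2: 10100 XOR 10111 = 00011
  pos 5: 11100 XOR 10111 = 01011
  pos 6: 10111 XOR 10111 = 00000
Remainder = 0000 (zero — the frame passes the CRC check).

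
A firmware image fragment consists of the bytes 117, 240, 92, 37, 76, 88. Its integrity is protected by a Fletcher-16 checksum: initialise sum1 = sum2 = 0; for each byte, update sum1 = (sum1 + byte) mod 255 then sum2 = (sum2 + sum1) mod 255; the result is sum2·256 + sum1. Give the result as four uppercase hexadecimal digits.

478C

Running sums (mod 255):
  after byte 0 (117): sum1=117, sum2=117
  after byte 1 (240): sum1=102, sum2=219
  after byte 2 (92): sum1=194, sum2=158
  after byte 3 (37): sum1=231, sum2=134
  after byte 4 (76): sum1=52, sum2=186
  after byte 5 (88): sum1=140, sum2=71
Checksum = sum2·256 + sum1 = 71·256 + 140 = 18316 = 0x478C.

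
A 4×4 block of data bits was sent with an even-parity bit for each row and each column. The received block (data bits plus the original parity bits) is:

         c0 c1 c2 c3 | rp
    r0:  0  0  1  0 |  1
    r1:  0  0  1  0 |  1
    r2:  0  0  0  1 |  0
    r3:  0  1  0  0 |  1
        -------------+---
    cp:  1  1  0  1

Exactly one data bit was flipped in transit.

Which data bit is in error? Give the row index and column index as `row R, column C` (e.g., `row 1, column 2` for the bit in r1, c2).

Recompute each row's even parity and compare to rp:
  r0: data parity 1, sent rp 1 → ok
  r1: data parity 1, sent rp 1 → ok
  r2: data parity 1, sent rp 0 → mismatch
  r3: data parity 1, sent rp 1 → ok
Recompute each column's even parity and compare to cp:
  c0: data parity 0, sent cp 1 → mismatch
  c1: data parity 1, sent cp 1 → ok
  c2: data parity 0, sent cp 0 → ok
  c3: data parity 1, sent cp 1 → ok
Exactly one row (r2) and one column (c0) fail → the flipped bit is at their intersection.

row 2, column 0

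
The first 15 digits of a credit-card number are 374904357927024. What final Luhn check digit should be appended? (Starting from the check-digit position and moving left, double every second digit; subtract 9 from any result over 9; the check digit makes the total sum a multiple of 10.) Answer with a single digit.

0

Partial digits right→left: 4 2 0 7 2 9 7 5 3 4 0 9 4 7 3
Double every second digit counting from the check-digit position (so the 1st, 3rd, 5th, ... of the partial from the right).
  doubled (with −9 where >9): 8 0 4 5 6 0 8 6 → sum 37
  kept as-is: 2 7 9 5 4 9 7 → sum 43
Total = 37 + 43 = 80.
Check digit = (10 − (80 mod 10)) mod 10 = 0.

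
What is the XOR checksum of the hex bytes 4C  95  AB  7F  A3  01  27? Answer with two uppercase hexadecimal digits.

XOR the bytes together:
  start with 0x4C
  0x4C ⊕ 0x95 = 0xD9
  0xD9 ⊕ 0xAB = 0x72
  0x72 ⊕ 0x7F = 0x0D
  0x0D ⊕ 0xA3 = 0xAE
  0xAE ⊕ 0x01 = 0xAF
  0xAF ⊕ 0x27 = 0x88

88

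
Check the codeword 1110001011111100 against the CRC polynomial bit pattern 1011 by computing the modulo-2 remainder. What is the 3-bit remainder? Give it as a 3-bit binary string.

Modulo-2 division of 1110001011111100 by 1011:
  pos 0: 1110 XOR 1011 = 0101
  pos 1: 1010 XOR 1011 = 0001
  pos 4: 1010 XOR 1011 = 0001
  pos 7: 1111 XOR 1011 = 0100
  pos 8: 1001 XOR 1011 = 0010
  pos 10: 1011 XOR 1011 = 0000
Remainder = 000 (zero — the frame passes the CRC check).

000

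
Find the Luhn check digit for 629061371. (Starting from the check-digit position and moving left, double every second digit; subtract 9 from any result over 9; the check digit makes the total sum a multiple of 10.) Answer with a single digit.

7

Partial digits right→left: 1 7 3 1 6 0 9 2 6
Double every second digit counting from the check-digit position (so the 1st, 3rd, 5th, ... of the partial from the right).
  doubled (with −9 where >9): 2 6 3 9 3 → sum 23
  kept as-is: 7 1 0 2 → sum 10
Total = 23 + 10 = 33.
Check digit = (10 − (33 mod 10)) mod 10 = 7.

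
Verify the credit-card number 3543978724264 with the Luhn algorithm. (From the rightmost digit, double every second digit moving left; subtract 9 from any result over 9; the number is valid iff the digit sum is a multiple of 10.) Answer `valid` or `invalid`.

From the right, keep odd positions and double even positions (subtract 9 from any doubled value over 9):
  doubled (positions 2,4,...): 3 8 5 5 6 1 → sum 28
  kept (positions 1,3,...): 4 2 2 8 9 4 3 → sum 32
Total = 60.
60 mod 10 = 0, so the number is valid.

valid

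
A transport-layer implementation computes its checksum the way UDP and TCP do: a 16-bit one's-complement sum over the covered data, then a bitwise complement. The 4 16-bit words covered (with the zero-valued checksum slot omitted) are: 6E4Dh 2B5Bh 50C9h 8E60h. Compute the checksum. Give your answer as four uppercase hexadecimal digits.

One's-complement addition (fold any carry out of bit 15 back into bit 0):
  0x6E4D + 0x2B5B = 0x099A8
  0x99A8 + 0x50C9 = 0x0EA71
  0xEA71 + 0x8E60 = 0x178D1 → wrap carry → 0x78D2
One's-complement sum = 0x78D2.
Checksum = ~0x78D2 & 0xFFFF = 0x872D.

872D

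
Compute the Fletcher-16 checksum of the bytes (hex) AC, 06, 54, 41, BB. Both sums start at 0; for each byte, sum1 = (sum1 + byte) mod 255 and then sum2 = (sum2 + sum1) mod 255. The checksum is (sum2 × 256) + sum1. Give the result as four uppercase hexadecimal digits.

Running sums (mod 255):
  after byte 0 (AC): sum1=172, sum2=172
  after byte 1 (06): sum1=178, sum2=95
  after byte 2 (54): sum1=7, sum2=102
  after byte 3 (41): sum1=72, sum2=174
  after byte 4 (BB): sum1=4, sum2=178
Checksum = sum2·256 + sum1 = 178·256 + 4 = 45572 = 0xB204.

B204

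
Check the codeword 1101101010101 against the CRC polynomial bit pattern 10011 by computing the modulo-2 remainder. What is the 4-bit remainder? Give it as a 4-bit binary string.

Modulo-2 division of 1101101010101 by 10011:
  pos 0: 11011 XOR 10011 = 01000
  pos 1: 10000 XOR 10011 = 00011
  pos 4: 11101 XOR 10011 = 01110
  pos 5: 11100 XOR 10011 = 01111
  pos 6: 11111 XOR 10011 = 01100
  pos 7: 11000 XOR 10011 = 01011
  pos 8: 10111 XOR 10011 = 00100
Remainder = 0100 (nonzero — an error is detected).

0100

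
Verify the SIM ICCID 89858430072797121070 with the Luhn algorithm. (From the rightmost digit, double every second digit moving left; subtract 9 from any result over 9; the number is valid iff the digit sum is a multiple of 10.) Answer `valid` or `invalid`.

valid

From the right, keep odd positions and double even positions (subtract 9 from any doubled value over 9):
  doubled (positions 2,4,...): 5 2 2 9 4 0 6 7 7 7 → sum 49
  kept (positions 1,3,...): 0 0 2 7 7 7 0 4 5 9 → sum 41
Total = 90.
90 mod 10 = 0, so the number is valid.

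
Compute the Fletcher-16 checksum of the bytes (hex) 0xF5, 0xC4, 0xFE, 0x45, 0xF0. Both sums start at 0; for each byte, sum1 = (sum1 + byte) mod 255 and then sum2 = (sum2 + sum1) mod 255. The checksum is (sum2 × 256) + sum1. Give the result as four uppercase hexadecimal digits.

Running sums (mod 255):
  after byte 0 (0xF5): sum1=245, sum2=245
  after byte 1 (0xC4): sum1=186, sum2=176
  after byte 2 (0xFE): sum1=185, sum2=106
  after byte 3 (0x45): sum1=254, sum2=105
  after byte 4 (0xF0): sum1=239, sum2=89
Checksum = sum2·256 + sum1 = 89·256 + 239 = 23023 = 0x59EF.

59EF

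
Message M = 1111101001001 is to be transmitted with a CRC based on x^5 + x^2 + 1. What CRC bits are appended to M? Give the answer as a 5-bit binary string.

11001

Append 5 zeros: 111110100100100000. Divide by 100101 (XOR where the leading bit is 1):
  pos 0: 111110 XOR 100101 = 011011
  pos 1: 110111 XOR 100101 = 010010
  pos 2: 100100 XOR 100101 = 000001
  pos 7: 101001 XOR 100101 = 001100
  pos 9: 110000 XOR 100101 = 010101
  pos 10: 101010 XOR 100101 = 001111
  pos 12: 111100 XOR 100101 = 011001
Remainder (last 5 bits) = 11001. This is the CRC / FCS.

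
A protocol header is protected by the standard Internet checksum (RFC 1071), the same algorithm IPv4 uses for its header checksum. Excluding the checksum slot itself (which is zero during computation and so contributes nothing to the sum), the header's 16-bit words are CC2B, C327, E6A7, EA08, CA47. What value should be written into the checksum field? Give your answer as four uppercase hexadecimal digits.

One's-complement addition (fold any carry out of bit 15 back into bit 0):
  0xCC2B + 0xC327 = 0x18F52 → wrap carry → 0x8F53
  0x8F53 + 0xE6A7 = 0x175FA → wrap carry → 0x75FB
  0x75FB + 0xEA08 = 0x16003 → wrap carry → 0x6004
  0x6004 + 0xCA47 = 0x12A4B → wrap carry → 0x2A4C
One's-complement sum = 0x2A4C.
Checksum = ~0x2A4C & 0xFFFF = 0xD5B3.

D5B3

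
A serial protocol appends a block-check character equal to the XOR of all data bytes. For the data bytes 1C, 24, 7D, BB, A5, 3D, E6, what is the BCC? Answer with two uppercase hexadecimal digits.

80

XOR the bytes together:
  start with 0x1C
  0x1C ⊕ 0x24 = 0x38
  0x38 ⊕ 0x7D = 0x45
  0x45 ⊕ 0xBB = 0xFE
  0xFE ⊕ 0xA5 = 0x5B
  0x5B ⊕ 0x3D = 0x66
  0x66 ⊕ 0xE6 = 0x80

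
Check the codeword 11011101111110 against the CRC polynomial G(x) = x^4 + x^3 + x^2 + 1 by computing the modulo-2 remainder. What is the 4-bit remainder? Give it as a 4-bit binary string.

Modulo-2 division of 11011101111110 by 11101:
  pos 0: 11011 XOR 11101 = 00110
  pos 2: 11010 XOR 11101 = 00111
  pos 4: 11111 XOR 11101 = 00010
  pos 7: 10111 XOR 11101 = 01010
  pos 8: 10101 XOR 11101 = 01000
  pos 9: 10000 XOR 11101 = 01101
Remainder = 1101 (nonzero — an error is detected).

1101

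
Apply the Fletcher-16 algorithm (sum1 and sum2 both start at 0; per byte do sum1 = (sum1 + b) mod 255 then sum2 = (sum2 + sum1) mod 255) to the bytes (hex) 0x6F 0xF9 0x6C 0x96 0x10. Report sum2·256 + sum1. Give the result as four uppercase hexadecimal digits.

Running sums (mod 255):
  after byte 0 (0x6F): sum1=111, sum2=111
  after byte 1 (0xF9): sum1=105, sum2=216
  after byte 2 (0x6C): sum1=213, sum2=174
  after byte 3 (0x96): sum1=108, sum2=27
  after byte 4 (0x10): sum1=124, sum2=151
Checksum = sum2·256 + sum1 = 151·256 + 124 = 38780 = 0x977C.

977C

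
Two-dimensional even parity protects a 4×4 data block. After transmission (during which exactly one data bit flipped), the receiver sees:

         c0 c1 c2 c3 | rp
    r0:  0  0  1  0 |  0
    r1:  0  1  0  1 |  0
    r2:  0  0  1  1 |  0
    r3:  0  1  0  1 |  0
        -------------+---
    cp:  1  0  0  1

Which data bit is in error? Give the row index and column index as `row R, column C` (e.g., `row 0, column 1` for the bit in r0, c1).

Recompute each row's even parity and compare to rp:
  r0: data parity 1, sent rp 0 → mismatch
  r1: data parity 0, sent rp 0 → ok
  r2: data parity 0, sent rp 0 → ok
  r3: data parity 0, sent rp 0 → ok
Recompute each column's even parity and compare to cp:
  c0: data parity 0, sent cp 1 → mismatch
  c1: data parity 0, sent cp 0 → ok
  c2: data parity 0, sent cp 0 → ok
  c3: data parity 1, sent cp 1 → ok
Exactly one row (r0) and one column (c0) fail → the flipped bit is at their intersection.

row 0, column 0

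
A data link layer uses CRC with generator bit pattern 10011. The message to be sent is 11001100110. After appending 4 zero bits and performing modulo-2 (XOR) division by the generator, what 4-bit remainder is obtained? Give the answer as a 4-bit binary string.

0011

Append 4 zeros: 110011001100000. Divide by 10011 (XOR where the leading bit is 1):
  pos 0: 11001 XOR 10011 = 01010
  pos 1: 10101 XOR 10011 = 00110
  pos 3: 11000 XOR 10011 = 01011
  pos 4: 10111 XOR 10011 = 00100
  pos 6: 10010 XOR 10011 = 00001
  pos 10: 10000 XOR 10011 = 00011
Remainder (last 4 bits) = 0011. This is the CRC / FCS.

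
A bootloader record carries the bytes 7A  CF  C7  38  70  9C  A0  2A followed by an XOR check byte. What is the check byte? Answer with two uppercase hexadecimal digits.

XOR the bytes together:
  start with 0x7A
  0x7A ⊕ 0xCF = 0xB5
  0xB5 ⊕ 0xC7 = 0x72
  0x72 ⊕ 0x38 = 0x4A
  0x4A ⊕ 0x70 = 0x3A
  0x3A ⊕ 0x9C = 0xA6
  0xA6 ⊕ 0xA0 = 0x06
  0x06 ⊕ 0x2A = 0x2C

2C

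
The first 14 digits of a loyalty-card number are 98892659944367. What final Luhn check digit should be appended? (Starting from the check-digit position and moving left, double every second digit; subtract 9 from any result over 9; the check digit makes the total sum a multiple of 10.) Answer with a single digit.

Partial digits right→left: 7 6 3 4 4 9 9 5 6 2 9 8 8 9
Double every second digit counting from the check-digit position (so the 1st, 3rd, 5th, ... of the partial from the right).
  doubled (with −9 where >9): 5 6 8 9 3 9 7 → sum 47
  kept as-is: 6 4 9 5 2 8 9 → sum 43
Total = 47 + 43 = 90.
Check digit = (10 − (90 mod 10)) mod 10 = 0.

0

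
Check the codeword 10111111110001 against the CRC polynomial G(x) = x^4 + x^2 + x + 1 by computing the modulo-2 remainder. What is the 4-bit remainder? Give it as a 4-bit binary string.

Modulo-2 division of 10111111110001 by 10111:
  pos 0: 10111 XOR 10111 = 00000
  pos 5: 11111 XOR 10111 = 01000
  pos 6: 10000 XOR 10111 = 00111
  pos 8: 11100 XOR 10111 = 01011
  pos 9: 10111 XOR 10111 = 00000
Remainder = 0000 (zero — the frame passes the CRC check).

0000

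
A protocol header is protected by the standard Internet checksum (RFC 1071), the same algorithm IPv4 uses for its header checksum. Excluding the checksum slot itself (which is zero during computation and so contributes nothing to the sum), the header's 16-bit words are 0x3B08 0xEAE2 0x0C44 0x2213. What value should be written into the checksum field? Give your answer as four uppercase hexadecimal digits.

ABBD

One's-complement addition (fold any carry out of bit 15 back into bit 0):
  0x3B08 + 0xEAE2 = 0x125EA → wrap carry → 0x25EB
  0x25EB + 0x0C44 = 0x0322F
  0x322F + 0x2213 = 0x05442
One's-complement sum = 0x5442.
Checksum = ~0x5442 & 0xFFFF = 0xABBD.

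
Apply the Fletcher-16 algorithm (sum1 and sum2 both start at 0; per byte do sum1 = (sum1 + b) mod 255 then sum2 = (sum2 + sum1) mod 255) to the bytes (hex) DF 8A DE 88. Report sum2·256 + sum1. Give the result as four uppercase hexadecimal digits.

Running sums (mod 255):
  after byte 0 (DF): sum1=223, sum2=223
  after byte 1 (8A): sum1=106, sum2=74
  after byte 2 (DE): sum1=73, sum2=147
  after byte 3 (88): sum1=209, sum2=101
Checksum = sum2·256 + sum1 = 101·256 + 209 = 26065 = 0x65D1.

65D1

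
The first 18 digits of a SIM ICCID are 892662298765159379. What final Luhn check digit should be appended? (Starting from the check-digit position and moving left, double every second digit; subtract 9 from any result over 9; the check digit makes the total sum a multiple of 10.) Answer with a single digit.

Partial digits right→left: 9 7 3 9 5 1 5 6 7 8 9 2 2 6 6 2 9 8
Double every second digit counting from the check-digit position (so the 1st, 3rd, 5th, ... of the partial from the right).
  doubled (with −9 where >9): 9 6 1 1 5 9 4 3 9 → sum 47
  kept as-is: 7 9 1 6 8 2 6 2 8 → sum 49
Total = 47 + 49 = 96.
Check digit = (10 − (96 mod 10)) mod 10 = 4.

4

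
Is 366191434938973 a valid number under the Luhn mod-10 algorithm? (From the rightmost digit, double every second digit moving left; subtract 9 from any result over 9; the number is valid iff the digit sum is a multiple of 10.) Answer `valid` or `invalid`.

invalid

From the right, keep odd positions and double even positions (subtract 9 from any doubled value over 9):
  doubled (positions 2,4,...): 5 7 9 6 2 2 3 → sum 34
  kept (positions 1,3,...): 3 9 3 4 4 9 6 3 → sum 41
Total = 75.
75 mod 10 = 5, so the number is invalid.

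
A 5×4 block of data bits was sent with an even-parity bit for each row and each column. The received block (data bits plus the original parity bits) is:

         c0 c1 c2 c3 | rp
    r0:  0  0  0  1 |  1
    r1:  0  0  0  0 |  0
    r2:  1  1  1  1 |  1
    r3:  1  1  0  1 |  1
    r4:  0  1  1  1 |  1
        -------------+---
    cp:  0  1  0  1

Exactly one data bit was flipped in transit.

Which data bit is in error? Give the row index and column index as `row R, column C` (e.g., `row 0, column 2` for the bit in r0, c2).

Recompute each row's even parity and compare to rp:
  r0: data parity 1, sent rp 1 → ok
  r1: data parity 0, sent rp 0 → ok
  r2: data parity 0, sent rp 1 → mismatch
  r3: data parity 1, sent rp 1 → ok
  r4: data parity 1, sent rp 1 → ok
Recompute each column's even parity and compare to cp:
  c0: data parity 0, sent cp 0 → ok
  c1: data parity 1, sent cp 1 → ok
  c2: data parity 0, sent cp 0 → ok
  c3: data parity 0, sent cp 1 → mismatch
Exactly one row (r2) and one column (c3) fail → the flipped bit is at their intersection.

row 2, column 3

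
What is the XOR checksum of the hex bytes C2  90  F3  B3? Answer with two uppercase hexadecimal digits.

XOR the bytes together:
  start with 0xC2
  0xC2 ⊕ 0x90 = 0x52
  0x52 ⊕ 0xF3 = 0xA1
  0xA1 ⊕ 0xB3 = 0x12

12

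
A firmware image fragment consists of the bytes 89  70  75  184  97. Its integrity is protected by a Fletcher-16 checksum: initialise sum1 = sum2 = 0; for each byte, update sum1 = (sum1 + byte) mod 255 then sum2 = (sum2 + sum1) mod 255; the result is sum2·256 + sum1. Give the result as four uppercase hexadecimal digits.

8C05

Running sums (mod 255):
  after byte 0 (89): sum1=89, sum2=89
  after byte 1 (70): sum1=159, sum2=248
  after byte 2 (75): sum1=234, sum2=227
  after byte 3 (184): sum1=163, sum2=135
  after byte 4 (97): sum1=5, sum2=140
Checksum = sum2·256 + sum1 = 140·256 + 5 = 35845 = 0x8C05.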